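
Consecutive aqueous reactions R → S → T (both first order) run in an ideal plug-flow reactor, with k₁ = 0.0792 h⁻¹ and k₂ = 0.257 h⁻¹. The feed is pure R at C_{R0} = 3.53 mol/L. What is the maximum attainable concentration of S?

For a first-order series the maximum intermediate yield is C_{S,max}/C_{R0} = (k₁/k₂)^[k₂/(k₂−k₁)].
= (0.0792/0.257)^(0.257/(0.257−0.0792)) = (0.3082)^(1.445) = 0.1824.
C_{S,max} = 0.1824×3.53 = 0.644 mol/L.

0.644 mol/L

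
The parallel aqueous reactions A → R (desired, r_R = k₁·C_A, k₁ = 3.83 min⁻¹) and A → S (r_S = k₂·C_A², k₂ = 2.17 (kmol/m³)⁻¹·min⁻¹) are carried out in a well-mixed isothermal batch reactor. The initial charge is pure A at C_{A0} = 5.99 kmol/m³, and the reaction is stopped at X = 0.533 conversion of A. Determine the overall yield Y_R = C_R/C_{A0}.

0.156

C_A = C_{A0}(1−X) = 2.797 kmol/m³.
Along a PFR/batch, dC_R/dC_A = −r_R/(r_R+r_S) = −k₁/(k₁+k₂·C_A).
Integrating from C_{A0} to C_A: C_R = (3.83/2.17)·ln[(3.83+2.17·5.99)/(3.83+2.17·2.80)] = 1.765·ln(16.83/9.900) = 0.9363 kmol/m³.
Y_R = C_R/C_{A0} = 0.9363/5.99 = 0.156.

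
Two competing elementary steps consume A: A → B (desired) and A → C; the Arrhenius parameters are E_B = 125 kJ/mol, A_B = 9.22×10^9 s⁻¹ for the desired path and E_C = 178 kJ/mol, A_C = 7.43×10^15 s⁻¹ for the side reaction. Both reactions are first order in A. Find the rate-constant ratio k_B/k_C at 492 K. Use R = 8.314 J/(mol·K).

0.526

With equal orders, S_{B/C} = k_B/k_C = (A_B/A_C)·exp[(E_C−E_B)/(RT)].
(E_C−E_B)/(RT) = (178−125)×10³/(8.314×492) = 53000/4090 = 12.96.
k_B/k_C = (9.22×10^9/7.43×10^15)·exp(12.96) = 1.241×10^-6 × 4.237×10^5 = 0.526.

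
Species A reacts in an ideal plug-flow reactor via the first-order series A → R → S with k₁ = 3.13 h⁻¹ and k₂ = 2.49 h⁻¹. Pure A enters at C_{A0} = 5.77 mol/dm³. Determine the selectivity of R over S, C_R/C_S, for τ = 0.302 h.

Solving the coupled first-order balances gives C_R(τ) = [k₁/(k₂−k₁)]·C_{A0}·(e^(−k₁τ) − e^(−k₂τ)).
e^(−k₁τ) = e^(−3.13×0.302) = e^(−0.9453) = 0.3886; e^(−k₂τ) = e^(−0.7520) = 0.4714.
C_R = 3.13×5.77/(2.49−3.13) × (0.3886−0.4714) = (-28.22)×(-0.08285) = 2.338 mol/dm³.
C_A = C_{A0}e^(−k₁τ) = 2.242 mol/dm³, so C_S = C_{A0}−C_A−C_R = 1.190 mol/dm³; C_R/C_S = 1.96.

1.96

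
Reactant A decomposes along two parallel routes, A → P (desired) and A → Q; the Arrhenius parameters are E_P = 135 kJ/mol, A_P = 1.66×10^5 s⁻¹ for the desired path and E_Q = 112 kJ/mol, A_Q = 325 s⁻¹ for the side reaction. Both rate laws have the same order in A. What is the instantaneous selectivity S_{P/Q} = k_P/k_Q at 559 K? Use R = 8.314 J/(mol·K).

3.62

Since both paths have the same order in A, the concentration cancels and S_{P/Q} = k_P/k_Q = (A_P/A_Q)·exp[(E_Q−E_P)/(RT)].
(E_Q−E_P)/(RT) = (112−135)×10³/(8.314×559) = -23000/4648 = -4.949.
k_P/k_Q = (1.66×10^5/325)·exp(-4.949) = 510.8 × 0.007091 = 3.62.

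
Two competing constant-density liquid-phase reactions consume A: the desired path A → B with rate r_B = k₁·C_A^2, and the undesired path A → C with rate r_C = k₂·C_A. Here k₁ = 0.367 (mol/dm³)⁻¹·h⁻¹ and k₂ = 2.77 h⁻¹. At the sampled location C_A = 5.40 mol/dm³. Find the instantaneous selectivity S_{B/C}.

0.715

S_{B/C} = r_B/r_C = (k₁·C_A^2)/(k₂·C_A) = (k₁/k₂)·C_A.
= (0.367×5.400^2) / (2.77×5.400) = 10.70/14.96 = 0.715.
Since the desired path is higher order in A, keeping C_A high (PFR or concentrated feed) favours B.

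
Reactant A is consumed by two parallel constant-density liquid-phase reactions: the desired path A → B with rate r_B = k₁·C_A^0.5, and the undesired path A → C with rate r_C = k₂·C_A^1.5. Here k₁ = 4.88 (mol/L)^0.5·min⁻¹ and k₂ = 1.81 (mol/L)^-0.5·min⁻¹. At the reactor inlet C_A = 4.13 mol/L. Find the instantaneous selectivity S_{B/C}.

0.653

S_{B/C} = r_B/r_C = (k₁·C_A^0.5)/(k₂·C_A^1.5) = (k₁/k₂)·C_A⁻¹.
= (4.88×4.130^0.5) / (1.81×4.130^1.5) = 9.917/15.19 = 0.653.
The undesired path is higher order in A, so low C_A (CSTR or dilute feed) favours B.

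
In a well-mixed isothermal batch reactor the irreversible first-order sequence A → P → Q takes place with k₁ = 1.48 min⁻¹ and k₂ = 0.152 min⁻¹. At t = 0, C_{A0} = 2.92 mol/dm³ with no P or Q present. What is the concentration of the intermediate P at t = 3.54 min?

1.88 mol/dm³

The intermediate concentration in a first-order A→B→C sequence is C_P = k₁C_{A0}(e^(−k₁t) − e^(−k₂t))/(k₂−k₁).
e^(−k₁t) = e^(−1.48×3.54) = e^(−5.239) = 0.005304; e^(−k₂t) = e^(−0.5381) = 0.5839.
C_P = 1.48×2.92/(0.152−1.48) × (0.005304−0.5839) = (-3.254)×(-0.5786) = 1.883 mol/dm³.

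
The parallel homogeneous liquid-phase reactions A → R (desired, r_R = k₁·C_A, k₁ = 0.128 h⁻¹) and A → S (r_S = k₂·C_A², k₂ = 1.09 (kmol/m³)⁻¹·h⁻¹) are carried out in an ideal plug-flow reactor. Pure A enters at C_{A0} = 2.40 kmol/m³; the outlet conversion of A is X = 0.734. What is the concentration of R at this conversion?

C_A = C_{A0}(1−X) = 0.6384 kmol/m³.
Along a PFR/batch, dC_R/dC_A = −r_R/(r_R+r_S) = −k₁/(k₁+k₂·C_A).
Integrating from C_{A0} to C_A: C_R = (0.128/1.09)·ln[(0.128+1.09·2.40)/(0.128+1.09·0.638)] = 0.1174·ln(2.744/0.8239) = 0.1413 kmol/m³.

0.141 kmol/m³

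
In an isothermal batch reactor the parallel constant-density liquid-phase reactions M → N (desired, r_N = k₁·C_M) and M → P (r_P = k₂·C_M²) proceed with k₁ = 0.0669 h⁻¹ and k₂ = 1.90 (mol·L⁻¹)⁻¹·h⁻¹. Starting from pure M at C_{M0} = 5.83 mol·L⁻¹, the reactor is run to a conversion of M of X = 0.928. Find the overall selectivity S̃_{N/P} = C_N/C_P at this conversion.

C_M = C_{M0}(1−X) = 0.4198 mol·L⁻¹.
Along a PFR/batch, dC_N/dC_M = −r_N/(r_N+r_P) = −k₁/(k₁+k₂·C_M).
Integrating from C_{M0} to C_M: C_N = (0.0669/1.90)·ln[(0.0669+1.90·5.83)/(0.0669+1.90·0.420)] = 0.03521·ln(11.14/0.8644) = 0.09002 mol·L⁻¹.
C_P = (C_{M0}−C_M)−C_N = 5.320 mol·L⁻¹; S̃_{N/P} = 0.09002/5.320 = 0.0169.

0.0169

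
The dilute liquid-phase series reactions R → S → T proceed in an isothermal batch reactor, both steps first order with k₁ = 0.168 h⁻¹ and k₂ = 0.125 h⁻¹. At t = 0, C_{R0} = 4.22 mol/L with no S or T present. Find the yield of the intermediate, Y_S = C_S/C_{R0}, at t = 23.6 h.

0.130

For first-order series with pure R initially, C_S(t) = k₁C_{R0}/(k₂−k₁)·(e^(−k₁t) − e^(−k₂t)).
e^(−k₁t) = e^(−0.168×23.6) = e^(−3.965) = 0.01897; e^(−k₂t) = e^(−2.950) = 0.05234.
C_S = 0.168×4.22/(0.125−0.168) × (0.01897−0.05234) = (-16.49)×(-0.03337) = 0.5502 mol/L.
Y_S = C_S/C_{R0} = 0.5502/4.22 = 0.130.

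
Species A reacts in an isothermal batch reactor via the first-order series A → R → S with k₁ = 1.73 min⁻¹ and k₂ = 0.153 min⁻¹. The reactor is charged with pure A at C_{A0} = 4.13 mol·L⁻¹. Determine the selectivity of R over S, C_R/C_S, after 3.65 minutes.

1.68

The intermediate concentration in a first-order A→B→C sequence is C_R = k₁C_{A0}(e^(−k₁t) − e^(−k₂t))/(k₂−k₁).
e^(−k₁t) = e^(−1.73×3.65) = e^(−6.314) = 0.001810; e^(−k₂t) = e^(−0.5585) = 0.5721.
C_R = 1.73×4.13/(0.153−1.73) × (0.001810−0.5721) = (-4.531)×(-0.5703) = 2.584 mol·L⁻¹.
C_A = C_{A0}e^(−k₁t) = 0.007475 mol·L⁻¹, so C_S = C_{A0}−C_A−C_R = 1.539 mol·L⁻¹; C_R/C_S = 1.68.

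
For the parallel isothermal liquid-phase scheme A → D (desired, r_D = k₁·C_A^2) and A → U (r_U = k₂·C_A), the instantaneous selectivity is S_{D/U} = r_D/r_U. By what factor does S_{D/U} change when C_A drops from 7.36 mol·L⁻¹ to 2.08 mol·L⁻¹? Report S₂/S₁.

0.283

S_{D/U} = (k₁/k₂)·C_A, so S₂/S₁ = (C_{A,2}/C_{A,1}).
= 2.08/7.36 = 0.283.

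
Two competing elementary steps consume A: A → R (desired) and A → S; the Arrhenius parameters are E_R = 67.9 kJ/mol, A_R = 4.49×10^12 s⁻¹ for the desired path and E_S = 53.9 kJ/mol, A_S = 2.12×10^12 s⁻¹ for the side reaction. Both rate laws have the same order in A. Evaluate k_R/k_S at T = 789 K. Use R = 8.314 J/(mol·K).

With equal orders, S_{R/S} = k_R/k_S = (A_R/A_S)·exp[(E_S−E_R)/(RT)].
(E_S−E_R)/(RT) = (53.9−67.9)×10³/(8.314×789) = -14000/6560 = -2.134.
k_R/k_S = (4.49×10^12/2.12×10^12)·exp(-2.134) = 2.118 × 0.1183 = 0.251.
Since E_R > E_S, raising the temperature improves selectivity toward R.

0.251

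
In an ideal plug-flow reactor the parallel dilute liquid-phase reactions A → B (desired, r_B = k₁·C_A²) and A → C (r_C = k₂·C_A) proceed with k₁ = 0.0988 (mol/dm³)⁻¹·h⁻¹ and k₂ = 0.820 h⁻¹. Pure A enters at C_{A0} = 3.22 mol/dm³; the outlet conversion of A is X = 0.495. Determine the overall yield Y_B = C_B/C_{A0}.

0.111

C_A = C_{A0}(1−X) = 1.626 mol/dm³.
Along a PFR/batch, dC_C/dC_A = −r_C/(r_B+r_C) = −k₂/(k₂+k₁·C_A).
Integrating from C_{A0} to C_A: C_C = (0.820/0.0988)·ln[(0.820+0.0988·3.22)/(0.820+0.0988·1.63)] = 8.300·ln(1.138/0.9807) = 1.236 mol/dm³.
Then C_B = (C_{A0}−C_A) − C_C = 1.594 − 1.236 = 0.3579 mol/dm³.
Y_B = C_B/C_{A0} = 0.3579/3.22 = 0.111.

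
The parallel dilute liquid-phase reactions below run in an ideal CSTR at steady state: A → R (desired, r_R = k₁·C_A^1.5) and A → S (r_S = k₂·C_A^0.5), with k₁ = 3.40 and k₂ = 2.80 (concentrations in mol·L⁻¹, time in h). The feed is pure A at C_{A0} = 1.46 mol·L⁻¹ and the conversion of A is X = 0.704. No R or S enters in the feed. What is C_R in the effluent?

Exit C_A = C_{A0}(1−X) = 1.46×0.296 = 0.4322 mol·L⁻¹.
A CSTR operates uniformly at the exit composition, giving r_R = 0.9659 and r_S = 1.841 (each k·C_A^n at C_A = 0.4322).
Fraction of consumed A going to R: r_R/(r_R+r_S) = 0.3442.
C_R = 0.3442·C_{A0}·X = 0.3442×1.46×0.704 = 0.354 mol·L⁻¹.

0.354 mol·L⁻¹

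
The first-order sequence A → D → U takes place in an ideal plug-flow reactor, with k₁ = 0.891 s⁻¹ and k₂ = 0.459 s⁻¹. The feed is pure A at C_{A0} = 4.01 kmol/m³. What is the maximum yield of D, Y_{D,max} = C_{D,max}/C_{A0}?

0.494

Evaluating C_D at τ_opt = ln(k₂/k₁)/(k₂−k₁) gives C_{D,max}/C_{A0} = (k₁/k₂)^[k₂/(k₂−k₁)].
= (0.891/0.459)^(0.459/(0.459−0.891)) = (1.941)^(-1.062) = 0.4942.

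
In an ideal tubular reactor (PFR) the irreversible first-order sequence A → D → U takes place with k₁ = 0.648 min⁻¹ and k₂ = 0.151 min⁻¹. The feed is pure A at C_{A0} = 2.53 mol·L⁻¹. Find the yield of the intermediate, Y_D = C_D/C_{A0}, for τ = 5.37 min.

Solving the coupled first-order balances gives C_D(τ) = [k₁/(k₂−k₁)]·C_{A0}·(e^(−k₁τ) − e^(−k₂τ)).
e^(−k₁τ) = e^(−0.648×5.37) = e^(−3.480) = 0.03081; e^(−k₂τ) = e^(−0.8109) = 0.4445.
C_D = 0.648×2.53/(0.151−0.648) × (0.03081−0.4445) = (-3.299)×(-0.4137) = 1.365 mol·L⁻¹.
Y_D = C_D/C_{A0} = 1.365/2.53 = 0.539.

0.539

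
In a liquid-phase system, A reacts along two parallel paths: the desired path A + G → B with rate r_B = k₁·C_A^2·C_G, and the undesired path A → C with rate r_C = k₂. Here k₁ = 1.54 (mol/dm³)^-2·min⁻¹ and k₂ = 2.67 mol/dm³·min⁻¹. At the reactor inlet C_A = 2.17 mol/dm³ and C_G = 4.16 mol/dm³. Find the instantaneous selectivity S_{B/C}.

S_{B/C} = r_B/r_C = (k₁·C_A^2·C_G)/(k₂) = (k₁/k₂)·C_A^2·C_G.
= (1.54×2.170^2×4.160) / (2.67) = 30.17/2.670 = 11.3.

11.3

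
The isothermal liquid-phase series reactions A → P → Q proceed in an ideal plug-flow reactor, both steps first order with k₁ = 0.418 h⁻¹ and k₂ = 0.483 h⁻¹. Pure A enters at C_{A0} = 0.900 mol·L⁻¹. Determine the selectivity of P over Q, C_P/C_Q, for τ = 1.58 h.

2.04

For first-order series with pure A initially, C_P(τ) = k₁C_{A0}/(k₂−k₁)·(e^(−k₁τ) − e^(−k₂τ)).
e^(−k₁τ) = e^(−0.418×1.58) = e^(−0.6604) = 0.5166; e^(−k₂τ) = e^(−0.7631) = 0.4662.
C_P = 0.418×0.900/(0.483−0.418) × (0.5166−0.4662) = 5.788×0.05042 = 0.2918 mol·L⁻¹.
C_A = C_{A0}e^(−k₁τ) = 0.4650 mol·L⁻¹, so C_Q = C_{A0}−C_A−C_P = 0.1432 mol·L⁻¹; C_P/C_Q = 2.04.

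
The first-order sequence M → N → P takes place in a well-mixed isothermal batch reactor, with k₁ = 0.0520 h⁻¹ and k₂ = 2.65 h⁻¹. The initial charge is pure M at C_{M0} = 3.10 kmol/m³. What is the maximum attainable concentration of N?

At the optimum, C_{N,max}/C_{M0} = (k₁/k₂)^[k₂/(k₂−k₁)].
= (0.0520/2.65)^(2.65/(2.65−0.0520)) = (0.01962)^(1.020) = 0.01814.
C_{N,max} = 0.01814×3.10 = 0.0562 kmol/m³.

0.0562 kmol/m³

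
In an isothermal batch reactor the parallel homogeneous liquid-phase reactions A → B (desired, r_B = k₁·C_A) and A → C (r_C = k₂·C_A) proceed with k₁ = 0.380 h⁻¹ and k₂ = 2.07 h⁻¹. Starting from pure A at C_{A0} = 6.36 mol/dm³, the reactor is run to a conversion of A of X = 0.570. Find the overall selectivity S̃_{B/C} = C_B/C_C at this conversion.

C_A = C_{A0}(1−X) = 2.735 mol/dm³.
Both paths are first order in A, so the instantaneous fraction to B is constant: dC_B/d(−C_A) = k₁/(k₁+k₂) = 0.1551.
C_B = 0.1551·(C_{A0}−C_A) = 0.1551×3.625 = 0.562 mol/dm³.
C_C = (C_{A0}−C_A)−C_B = 3.063 mol/dm³; S̃_{B/C} = 0.5623/3.063 = 0.184.

0.184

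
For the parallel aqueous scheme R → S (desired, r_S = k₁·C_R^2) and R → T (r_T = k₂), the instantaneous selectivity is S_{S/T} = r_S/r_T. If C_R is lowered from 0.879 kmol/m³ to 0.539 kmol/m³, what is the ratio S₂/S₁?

0.376

S_{S/T} = (k₁/k₂)·C_R^2, so S₂/S₁ = (C_{R,2}/C_{R,1})^2.
= (0.539/0.879)^2 = (0.6132)^2 = 0.376.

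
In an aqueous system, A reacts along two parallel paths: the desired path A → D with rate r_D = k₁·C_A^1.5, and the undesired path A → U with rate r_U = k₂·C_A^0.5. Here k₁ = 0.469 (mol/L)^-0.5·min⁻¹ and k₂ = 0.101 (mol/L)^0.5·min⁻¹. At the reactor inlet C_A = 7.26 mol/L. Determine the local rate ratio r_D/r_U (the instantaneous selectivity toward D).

S_{D/U} = r_D/r_U = (k₁·C_A^1.5)/(k₂·C_A^0.5) = (k₁/k₂)·C_A.
= (0.469×7.260^1.5) / (0.101×7.260^0.5) = 9.174/0.2721 = 33.7.
Since the desired path is higher order in A, keeping C_A high (PFR or concentrated feed) favours D.

33.7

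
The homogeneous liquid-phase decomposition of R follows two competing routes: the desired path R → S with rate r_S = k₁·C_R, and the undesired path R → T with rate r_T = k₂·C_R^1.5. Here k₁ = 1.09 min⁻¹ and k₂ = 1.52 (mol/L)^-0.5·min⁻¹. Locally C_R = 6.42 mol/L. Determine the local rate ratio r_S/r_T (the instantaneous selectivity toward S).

S_{S/T} = r_S/r_T = (k₁·C_R)/(k₂·C_R^1.5) = (k₁/k₂)·C_R^-0.5.
= (1.09×6.420) / (1.52×6.420^1.5) = 6.998/24.73 = 0.283.

0.283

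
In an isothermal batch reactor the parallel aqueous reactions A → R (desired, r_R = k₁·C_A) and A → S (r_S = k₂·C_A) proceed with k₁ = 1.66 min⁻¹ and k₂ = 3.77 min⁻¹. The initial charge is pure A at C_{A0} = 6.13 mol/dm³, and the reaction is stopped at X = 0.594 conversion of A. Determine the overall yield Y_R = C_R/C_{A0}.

C_A = C_{A0}(1−X) = 2.489 mol/dm³.
Both paths are first order in A, so the instantaneous fraction to R is constant: dC_R/d(−C_A) = k₁/(k₁+k₂) = 0.3057.
C_R = 0.3057·(C_{A0}−C_A) = 0.3057×3.641 = 1.11 mol/dm³.
Y_R = C_R/C_{A0} = 1.113/6.13 = 0.182.

0.182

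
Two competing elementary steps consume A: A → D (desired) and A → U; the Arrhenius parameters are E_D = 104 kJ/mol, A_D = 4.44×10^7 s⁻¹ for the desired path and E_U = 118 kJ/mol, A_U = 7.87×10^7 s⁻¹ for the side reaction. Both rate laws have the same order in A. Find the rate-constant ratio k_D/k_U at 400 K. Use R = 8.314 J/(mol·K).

38.0

k_D/k_U = (A_D/A_U)·exp[−(E_D−E_U)/(RT)] = (A_D/A_U)·exp[(E_U−E_D)/(RT)].
(E_U−E_D)/(RT) = (118−104)×10³/(8.314×400) = 14000/3326 = 4.210.
k_D/k_U = (4.44×10^7/7.87×10^7)·exp(4.210) = 0.5642 × 67.34 = 38.0.
Since E_D < E_U, lowering the temperature improves selectivity toward D.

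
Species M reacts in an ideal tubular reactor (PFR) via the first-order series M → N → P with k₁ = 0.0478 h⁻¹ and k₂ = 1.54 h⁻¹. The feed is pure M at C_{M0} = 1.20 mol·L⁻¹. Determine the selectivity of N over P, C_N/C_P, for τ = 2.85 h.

0.276

Solving the coupled first-order balances gives C_N(τ) = [k₁/(k₂−k₁)]·C_{M0}·(e^(−k₁τ) − e^(−k₂τ)).
e^(−k₁τ) = e^(−0.0478×2.85) = e^(−0.1362) = 0.8726; e^(−k₂τ) = e^(−4.389) = 0.01241.
C_N = 0.0478×1.20/(1.54−0.0478) × (0.8726−0.01241) = 0.03844×0.8602 = 0.03307 mol·L⁻¹.
C_M = C_{M0}e^(−k₁τ) = 1.047 mol·L⁻¹, so C_P = C_{M0}−C_M−C_N = 0.1198 mol·L⁻¹; C_N/C_P = 0.276.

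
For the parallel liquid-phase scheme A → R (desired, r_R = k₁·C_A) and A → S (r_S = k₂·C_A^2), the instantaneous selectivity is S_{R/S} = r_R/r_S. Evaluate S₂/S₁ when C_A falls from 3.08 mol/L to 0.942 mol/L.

3.27

S_{R/S} = (k₁/k₂)·C_A⁻¹, so S₂/S₁ = (C_{A,2}/C_{A,1})⁻¹.
= 3.08/0.942 = 3.27.
Selectivity toward R rises as C_A falls — low-concentration operation is favoured.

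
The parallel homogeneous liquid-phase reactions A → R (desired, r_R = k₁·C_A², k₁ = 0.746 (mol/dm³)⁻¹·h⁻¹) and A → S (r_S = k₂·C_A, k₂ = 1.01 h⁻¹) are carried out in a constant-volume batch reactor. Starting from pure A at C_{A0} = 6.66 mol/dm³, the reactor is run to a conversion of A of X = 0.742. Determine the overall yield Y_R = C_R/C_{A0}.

C_A = C_{A0}(1−X) = 1.718 mol/dm³.
Along a PFR/batch, dC_S/dC_A = −r_S/(r_R+r_S) = −k₂/(k₂+k₁·C_A).
Integrating from C_{A0} to C_A: C_S = (1.01/0.746)·ln[(1.01+0.746·6.66)/(1.01+0.746·1.72)] = 1.354·ln(5.978/2.292) = 1.298 mol/dm³.
Then C_R = (C_{A0}−C_A) − C_S = 4.942 − 1.298 = 3.644 mol/dm³.
Y_R = C_R/C_{A0} = 3.644/6.66 = 0.547.

0.547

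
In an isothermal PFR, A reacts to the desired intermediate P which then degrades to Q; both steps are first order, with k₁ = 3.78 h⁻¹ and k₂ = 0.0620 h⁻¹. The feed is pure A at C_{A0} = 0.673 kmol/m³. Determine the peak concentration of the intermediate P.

At the optimum, C_{P,max}/C_{A0} = (k₁/k₂)^[k₂/(k₂−k₁)].
= (3.78/0.0620)^(0.0620/(0.0620−3.78)) = (60.97)^(-0.01668) = 0.9338.
C_{P,max} = 0.9338×0.673 = 0.628 kmol/m³.

0.628 kmol/m³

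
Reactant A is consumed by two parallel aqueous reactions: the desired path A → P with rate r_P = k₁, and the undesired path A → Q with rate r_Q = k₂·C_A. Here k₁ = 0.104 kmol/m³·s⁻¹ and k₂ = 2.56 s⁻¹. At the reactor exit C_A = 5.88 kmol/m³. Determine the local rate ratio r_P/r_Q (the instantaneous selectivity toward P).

S_{P/Q} = r_P/r_Q = (k₁)/(k₂·C_A) = (k₁/k₂)·C_A⁻¹.
= (0.104) / (2.56×5.880) = 0.1040/15.05 = 0.00691.

0.00691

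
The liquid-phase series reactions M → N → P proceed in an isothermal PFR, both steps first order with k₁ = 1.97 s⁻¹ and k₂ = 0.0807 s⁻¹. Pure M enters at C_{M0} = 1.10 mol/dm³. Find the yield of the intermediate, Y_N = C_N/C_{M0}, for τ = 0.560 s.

Solving the coupled first-order balances gives C_N(τ) = [k₁/(k₂−k₁)]·C_{M0}·(e^(−k₁τ) − e^(−k₂τ)).
e^(−k₁τ) = e^(−1.97×0.560) = e^(−1.103) = 0.3318; e^(−k₂τ) = e^(−0.04519) = 0.9558.
C_N = 1.97×1.10/(0.0807−1.97) × (0.3318−0.9558) = (-1.147)×(-0.6240) = 0.7157 mol/dm³.
Y_N = C_N/C_{M0} = 0.7157/1.10 = 0.651.

0.651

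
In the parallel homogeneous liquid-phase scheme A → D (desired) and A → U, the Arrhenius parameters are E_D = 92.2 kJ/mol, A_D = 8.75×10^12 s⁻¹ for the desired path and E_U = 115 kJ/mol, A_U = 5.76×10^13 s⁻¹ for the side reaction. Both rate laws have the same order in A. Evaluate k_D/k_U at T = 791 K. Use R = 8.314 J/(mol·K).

4.87

k_D/k_U = (A_D/A_U)·exp[−(E_D−E_U)/(RT)] = (A_D/A_U)·exp[(E_U−E_D)/(RT)].
(E_U−E_D)/(RT) = (115−92.2)×10³/(8.314×791) = 22800/6576 = 3.467.
k_D/k_U = (8.75×10^12/5.76×10^13)·exp(3.467) = 0.1519 × 32.04 = 4.87.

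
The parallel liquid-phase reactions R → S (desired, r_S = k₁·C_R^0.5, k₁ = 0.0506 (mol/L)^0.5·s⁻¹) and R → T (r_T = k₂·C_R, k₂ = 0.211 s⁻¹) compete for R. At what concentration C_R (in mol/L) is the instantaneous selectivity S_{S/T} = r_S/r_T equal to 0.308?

0.606 mol/L

S_{S/T} = (k₁/k₂)·C_R^-0.5 ⇒ C_R = (S·k₂/k₁)^(-2).
= (0.308×0.211/0.0506)^(-2) = (1.284)^(-2) = 0.606 mol/L.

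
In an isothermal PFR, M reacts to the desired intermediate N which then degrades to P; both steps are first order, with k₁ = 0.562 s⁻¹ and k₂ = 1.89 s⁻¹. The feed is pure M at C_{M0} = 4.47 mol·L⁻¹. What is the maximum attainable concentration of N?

0.796 mol·L⁻¹

At the optimum, C_{N,max}/C_{M0} = (k₁/k₂)^[k₂/(k₂−k₁)].
= (0.562/1.89)^(1.89/(1.89−0.562)) = (0.2974)^(1.423) = 0.1780.
C_{N,max} = 0.1780×4.47 = 0.796 mol·L⁻¹.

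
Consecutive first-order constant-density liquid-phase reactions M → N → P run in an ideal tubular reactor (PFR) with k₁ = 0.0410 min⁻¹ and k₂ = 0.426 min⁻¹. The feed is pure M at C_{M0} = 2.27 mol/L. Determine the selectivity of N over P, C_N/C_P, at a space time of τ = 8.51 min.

The intermediate concentration in a first-order A→B→C sequence is C_N = k₁C_{M0}(e^(−k₁τ) − e^(−k₂τ))/(k₂−k₁).
e^(−k₁τ) = e^(−0.0410×8.51) = e^(−0.3489) = 0.7055; e^(−k₂τ) = e^(−3.625) = 0.02664.
C_N = 0.0410×2.27/(0.426−0.0410) × (0.7055−0.02664) = 0.2417×0.6788 = 0.1641 mol/L.
C_M = C_{M0}e^(−k₁τ) = 1.601 mol/L, so C_P = C_{M0}−C_M−C_N = 0.5045 mol/L; C_N/C_P = 0.325.

0.325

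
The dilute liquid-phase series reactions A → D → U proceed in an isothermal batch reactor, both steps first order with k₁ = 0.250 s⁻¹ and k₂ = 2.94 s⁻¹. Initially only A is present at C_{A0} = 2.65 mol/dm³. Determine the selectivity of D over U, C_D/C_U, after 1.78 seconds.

For first-order series with pure A initially, C_D(t) = k₁C_{A0}/(k₂−k₁)·(e^(−k₁t) − e^(−k₂t)).
e^(−k₁t) = e^(−0.250×1.78) = e^(−0.4450) = 0.6408; e^(−k₂t) = e^(−5.233) = 0.005336.
C_D = 0.250×2.65/(2.94−0.250) × (0.6408−0.005336) = 0.2463×0.6355 = 0.1565 mol/dm³.
C_A = C_{A0}e^(−k₁t) = 1.698 mol/dm³, so C_U = C_{A0}−C_A−C_D = 0.7953 mol/dm³; C_D/C_U = 0.197.

0.197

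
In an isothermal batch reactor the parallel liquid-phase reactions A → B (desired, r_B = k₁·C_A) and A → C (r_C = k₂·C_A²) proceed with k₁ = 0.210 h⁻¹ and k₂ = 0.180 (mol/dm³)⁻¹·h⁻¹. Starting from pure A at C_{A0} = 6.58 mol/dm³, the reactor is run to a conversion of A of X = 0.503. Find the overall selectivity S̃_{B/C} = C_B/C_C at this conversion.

C_A = C_{A0}(1−X) = 3.270 mol/dm³.
Along a PFR/batch, dC_B/dC_A = −r_B/(r_B+r_C) = −k₁/(k₁+k₂·C_A).
Integrating from C_{A0} to C_A: C_B = (0.210/0.180)·ln[(0.210+0.180·6.58)/(0.210+0.180·3.27)] = 1.167·ln(1.394/0.7986) = 0.6502 mol/dm³.
C_C = (C_{A0}−C_A)−C_B = 2.660 mol/dm³; S̃_{B/C} = 0.6502/2.660 = 0.244.

0.244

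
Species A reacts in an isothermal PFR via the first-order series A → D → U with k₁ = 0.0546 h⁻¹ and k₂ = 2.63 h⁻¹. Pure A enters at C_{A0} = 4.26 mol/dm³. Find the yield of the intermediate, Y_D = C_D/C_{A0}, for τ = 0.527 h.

0.0153

For first-order series with pure A initially, C_D(τ) = k₁C_{A0}/(k₂−k₁)·(e^(−k₁τ) − e^(−k₂τ)).
e^(−k₁τ) = e^(−0.0546×0.527) = e^(−0.02877) = 0.9716; e^(−k₂τ) = e^(−1.386) = 0.2501.
C_D = 0.0546×4.26/(2.63−0.0546) × (0.9716−0.2501) = 0.09031×0.7216 = 0.06517 mol/dm³.
Y_D = C_D/C_{A0} = 0.06517/4.26 = 0.0153.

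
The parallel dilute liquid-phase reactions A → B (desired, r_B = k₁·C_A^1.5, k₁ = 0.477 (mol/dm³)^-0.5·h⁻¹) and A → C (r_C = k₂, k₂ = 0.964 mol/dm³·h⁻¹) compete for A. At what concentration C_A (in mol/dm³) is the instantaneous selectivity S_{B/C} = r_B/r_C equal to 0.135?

S_{B/C} = (k₁/k₂)·C_A^1.5 ⇒ C_A = (S·k₂/k₁)^(1/1.5).
= (0.135×0.964/0.477)^(0.6667) = (0.2728)^(0.6667) = 0.421 mol/dm³.

0.421 mol/dm³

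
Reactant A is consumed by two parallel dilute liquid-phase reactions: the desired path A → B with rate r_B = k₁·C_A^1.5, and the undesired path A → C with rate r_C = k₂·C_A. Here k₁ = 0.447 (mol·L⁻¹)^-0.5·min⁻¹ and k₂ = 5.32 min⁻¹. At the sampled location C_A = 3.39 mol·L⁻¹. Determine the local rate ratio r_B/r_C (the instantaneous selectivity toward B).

0.155

S_{B/C} = r_B/r_C = (k₁·C_A^1.5)/(k₂·C_A) = (k₁/k₂)·C_A^0.5.
= (0.447×3.390^1.5) / (5.32×3.390) = 2.790/18.03 = 0.155.
Since the desired path is higher order in A, keeping C_A high (PFR or concentrated feed) favours B.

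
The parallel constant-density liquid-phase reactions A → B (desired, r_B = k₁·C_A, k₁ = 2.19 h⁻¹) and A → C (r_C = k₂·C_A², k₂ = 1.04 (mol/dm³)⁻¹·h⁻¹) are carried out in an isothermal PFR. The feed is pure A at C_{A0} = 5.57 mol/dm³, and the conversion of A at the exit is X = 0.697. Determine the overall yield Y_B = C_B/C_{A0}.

C_A = C_{A0}(1−X) = 1.688 mol/dm³.
Along a PFR/batch, dC_B/dC_A = −r_B/(r_B+r_C) = −k₁/(k₁+k₂·C_A).
Integrating from C_{A0} to C_A: C_B = (2.19/1.04)·ln[(2.19+1.04·5.57)/(2.19+1.04·1.69)] = 2.106·ln(7.983/3.945) = 1.484 mol/dm³.
Y_B = C_B/C_{A0} = 1.484/5.57 = 0.266.

0.266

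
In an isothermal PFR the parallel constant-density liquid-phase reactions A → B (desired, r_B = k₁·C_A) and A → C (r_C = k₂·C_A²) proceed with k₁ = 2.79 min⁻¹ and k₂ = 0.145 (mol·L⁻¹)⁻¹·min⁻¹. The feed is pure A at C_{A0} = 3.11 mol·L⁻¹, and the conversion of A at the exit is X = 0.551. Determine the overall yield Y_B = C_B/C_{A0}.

C_A = C_{A0}(1−X) = 1.396 mol·L⁻¹.
Along a PFR/batch, dC_B/dC_A = −r_B/(r_B+r_C) = −k₁/(k₁+k₂·C_A).
Integrating from C_{A0} to C_A: C_B = (2.79/0.145)·ln[(2.79+0.145·3.11)/(2.79+0.145·1.40)] = 19.24·ln(3.241/2.992) = 1.535 mol·L⁻¹.
Y_B = C_B/C_{A0} = 1.535/3.11 = 0.494.

0.494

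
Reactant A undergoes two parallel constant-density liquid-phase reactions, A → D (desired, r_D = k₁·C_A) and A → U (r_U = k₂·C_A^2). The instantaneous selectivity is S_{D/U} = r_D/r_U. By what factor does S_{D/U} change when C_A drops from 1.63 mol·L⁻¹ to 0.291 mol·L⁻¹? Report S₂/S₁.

5.60

S_{D/U} = (k₁/k₂)·C_A⁻¹, so S₂/S₁ = (C_{A,2}/C_{A,1})⁻¹.
= 1.63/0.291 = 5.60.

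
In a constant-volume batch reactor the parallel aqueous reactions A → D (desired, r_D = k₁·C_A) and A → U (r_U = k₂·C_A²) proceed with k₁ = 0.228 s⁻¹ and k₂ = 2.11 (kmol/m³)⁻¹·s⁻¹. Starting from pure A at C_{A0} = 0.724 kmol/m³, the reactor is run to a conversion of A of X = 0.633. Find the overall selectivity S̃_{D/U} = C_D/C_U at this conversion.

C_A = C_{A0}(1−X) = 0.2657 kmol/m³.
Along a PFR/batch, dC_D/dC_A = −r_D/(r_D+r_U) = −k₁/(k₁+k₂·C_A).
Integrating from C_{A0} to C_A: C_D = (0.228/2.11)·ln[(0.228+2.11·0.724)/(0.228+2.11·0.266)] = 0.1081·ln(1.756/0.7886) = 0.08648 kmol/m³.
C_U = (C_{A0}−C_A)−C_D = 0.3718 kmol/m³; S̃_{D/U} = 0.08648/0.3718 = 0.233.

0.233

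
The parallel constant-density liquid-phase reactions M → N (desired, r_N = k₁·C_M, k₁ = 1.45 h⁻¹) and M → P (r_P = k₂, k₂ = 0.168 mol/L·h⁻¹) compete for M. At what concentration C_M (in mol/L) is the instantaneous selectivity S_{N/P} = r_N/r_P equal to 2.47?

S_{N/P} = (k₁/k₂)·C_M ⇒ C_M = S·k₂/k₁.
= 2.47×0.168/1.45 = 0.286 mol/L.

0.286 mol/L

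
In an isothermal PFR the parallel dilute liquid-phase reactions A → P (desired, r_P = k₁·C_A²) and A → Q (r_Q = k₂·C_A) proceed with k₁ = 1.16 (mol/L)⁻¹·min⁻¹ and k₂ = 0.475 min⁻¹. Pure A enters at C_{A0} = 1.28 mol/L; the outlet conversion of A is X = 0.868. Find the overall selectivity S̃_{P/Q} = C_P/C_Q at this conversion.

C_A = C_{A0}(1−X) = 0.1690 mol/L.
Along a PFR/batch, dC_Q/dC_A = −r_Q/(r_P+r_Q) = −k₂/(k₂+k₁·C_A).
Integrating from C_{A0} to C_A: C_Q = (0.475/1.16)·ln[(0.475+1.16·1.28)/(0.475+1.16·0.169)] = 0.4095·ln(1.960/0.6710) = 0.4389 mol/L.
Then C_P = (C_{A0}−C_A) − C_Q = 1.111 − 0.4389 = 0.6721 mol/L.
S̃_{P/Q} = C_P/C_Q = 0.6721/0.4389 = 1.53.

1.53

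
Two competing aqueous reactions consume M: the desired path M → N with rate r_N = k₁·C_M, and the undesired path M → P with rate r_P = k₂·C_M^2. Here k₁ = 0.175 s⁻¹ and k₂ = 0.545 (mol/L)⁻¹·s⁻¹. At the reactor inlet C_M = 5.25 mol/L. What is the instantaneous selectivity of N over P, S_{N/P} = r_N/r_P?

S_{N/P} = r_N/r_P = (k₁·C_M)/(k₂·C_M^2) = (k₁/k₂)·C_M⁻¹.
= (0.175×5.250) / (0.545×5.250^2) = 0.9187/15.02 = 0.0612.

0.0612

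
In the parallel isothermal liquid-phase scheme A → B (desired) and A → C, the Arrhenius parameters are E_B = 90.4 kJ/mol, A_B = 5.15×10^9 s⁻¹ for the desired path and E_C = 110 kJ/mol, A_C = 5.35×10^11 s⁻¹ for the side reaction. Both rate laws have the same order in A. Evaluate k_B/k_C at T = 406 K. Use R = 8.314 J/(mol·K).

With equal orders, S_{B/C} = k_B/k_C = (A_B/A_C)·exp[(E_C−E_B)/(RT)].
(E_C−E_B)/(RT) = (110−90.4)×10³/(8.314×406) = 19600/3375 = 5.807.
k_B/k_C = (5.15×10^9/5.35×10^11)·exp(5.807) = 0.009626 × 332.5 = 3.20.

3.20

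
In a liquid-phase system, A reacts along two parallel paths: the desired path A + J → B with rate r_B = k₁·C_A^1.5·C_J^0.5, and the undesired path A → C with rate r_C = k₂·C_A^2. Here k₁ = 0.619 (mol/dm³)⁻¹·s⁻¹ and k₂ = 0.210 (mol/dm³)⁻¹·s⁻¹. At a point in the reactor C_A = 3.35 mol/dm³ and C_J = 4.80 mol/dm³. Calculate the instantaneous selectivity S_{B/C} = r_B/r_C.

3.53

S_{B/C} = r_B/r_C = (k₁·C_A^1.5·C_J^0.5)/(k₂·C_A^2) = (k₁/k₂)·C_A^-0.5·C_J^0.5.
= (0.619×3.350^1.5×4.800^0.5) / (0.210×3.350^2) = 8.315/2.357 = 3.53.
The undesired path is higher order in A, so low C_A (CSTR or dilute feed) favours B.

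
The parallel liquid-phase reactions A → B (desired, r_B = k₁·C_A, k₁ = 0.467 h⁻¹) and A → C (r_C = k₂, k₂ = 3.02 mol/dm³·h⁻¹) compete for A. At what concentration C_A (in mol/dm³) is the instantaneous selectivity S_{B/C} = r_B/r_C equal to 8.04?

52.0 mol/dm³

S_{B/C} = (k₁/k₂)·C_A ⇒ C_A = S·k₂/k₁.
= 8.04×3.02/0.467 = 52.0 mol/dm³.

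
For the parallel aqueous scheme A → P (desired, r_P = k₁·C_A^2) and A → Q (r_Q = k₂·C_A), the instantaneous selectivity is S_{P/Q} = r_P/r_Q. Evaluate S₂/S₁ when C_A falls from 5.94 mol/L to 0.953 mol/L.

0.160

S_{P/Q} = (k₁/k₂)·C_A, so S₂/S₁ = (C_{A,2}/C_{A,1}).
= 0.953/5.94 = 0.160.
Selectivity toward P falls as C_A falls — high-concentration operation is favoured.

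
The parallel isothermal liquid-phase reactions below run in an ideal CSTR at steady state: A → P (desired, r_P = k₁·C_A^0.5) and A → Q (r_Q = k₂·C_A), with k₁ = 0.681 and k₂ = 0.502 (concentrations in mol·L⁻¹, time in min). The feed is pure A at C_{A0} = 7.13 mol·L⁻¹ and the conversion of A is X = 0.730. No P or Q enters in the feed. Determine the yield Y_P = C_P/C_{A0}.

0.361

Exit C_A = C_{A0}(1−X) = 7.13×0.270 = 1.925 mol·L⁻¹.
A CSTR operates uniformly at the exit composition, giving r_P = 0.9449 and r_Q = 0.9664 (each k·C_A^n at C_A = 1.925).
Fraction of consumed A going to P: r_P/(r_P+r_Q) = 0.4944.
C_P = 0.4944·C_{A0}·X = 0.4944×7.13×0.730 = 2.57 mol·L⁻¹; Y_P = C_P/C_{A0} = 0.361.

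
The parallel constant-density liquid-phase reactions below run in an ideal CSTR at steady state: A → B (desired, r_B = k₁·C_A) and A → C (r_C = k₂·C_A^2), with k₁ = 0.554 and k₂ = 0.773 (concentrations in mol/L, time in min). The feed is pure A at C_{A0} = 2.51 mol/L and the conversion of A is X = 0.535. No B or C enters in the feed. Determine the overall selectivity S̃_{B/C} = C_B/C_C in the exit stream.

0.614

Exit C_A = C_{A0}(1−X) = 2.51×0.465 = 1.167 mol/L.
A CSTR operates uniformly at the exit composition, giving r_B = 0.6466 and r_C = 1.053 (each k·C_A^n at C_A = 1.167).
Overall selectivity = C_B/C_C = r_Bτ/(r_Cτ) = r_B/r_C = 0.614.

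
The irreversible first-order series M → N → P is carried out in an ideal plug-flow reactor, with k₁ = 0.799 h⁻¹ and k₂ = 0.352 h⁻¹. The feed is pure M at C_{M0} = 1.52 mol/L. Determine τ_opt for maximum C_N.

1.83 h

For first-order series the maximum of C_N occurs at τ_opt = ln(k₂/k₁)/(k₂−k₁).
= ln(0.352/0.799)/(0.352−0.799) = ln(0.4406)/-0.4470 = -0.8197/-0.4470 = 1.83 h.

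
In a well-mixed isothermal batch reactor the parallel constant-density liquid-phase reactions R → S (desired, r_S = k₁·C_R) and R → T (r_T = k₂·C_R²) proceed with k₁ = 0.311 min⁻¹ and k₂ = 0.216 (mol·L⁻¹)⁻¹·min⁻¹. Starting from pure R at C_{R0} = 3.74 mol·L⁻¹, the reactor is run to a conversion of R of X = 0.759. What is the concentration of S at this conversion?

C_R = C_{R0}(1−X) = 0.9013 mol·L⁻¹.
Along a PFR/batch, dC_S/dC_R = −r_S/(r_S+r_T) = −k₁/(k₁+k₂·C_R).
Integrating from C_{R0} to C_R: C_S = (0.311/0.216)·ln[(0.311+0.216·3.74)/(0.311+0.216·0.901)] = 1.440·ln(1.119/0.5057) = 1.143 mol·L⁻¹.

1.14 mol·L⁻¹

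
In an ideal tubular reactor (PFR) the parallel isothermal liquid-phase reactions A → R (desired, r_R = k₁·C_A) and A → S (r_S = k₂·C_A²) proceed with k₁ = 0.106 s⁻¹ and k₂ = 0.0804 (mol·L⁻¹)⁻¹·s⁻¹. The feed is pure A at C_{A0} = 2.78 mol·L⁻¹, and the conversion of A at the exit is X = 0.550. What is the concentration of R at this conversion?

C_A = C_{A0}(1−X) = 1.251 mol·L⁻¹.
Along a PFR/batch, dC_R/dC_A = −r_R/(r_R+r_S) = −k₁/(k₁+k₂·C_A).
Integrating from C_{A0} to C_A: C_R = (0.106/0.0804)·ln[(0.106+0.0804·2.78)/(0.106+0.0804·1.25)] = 1.318·ln(0.3295/0.2066) = 0.6156 mol·L⁻¹.

0.616 mol·L⁻¹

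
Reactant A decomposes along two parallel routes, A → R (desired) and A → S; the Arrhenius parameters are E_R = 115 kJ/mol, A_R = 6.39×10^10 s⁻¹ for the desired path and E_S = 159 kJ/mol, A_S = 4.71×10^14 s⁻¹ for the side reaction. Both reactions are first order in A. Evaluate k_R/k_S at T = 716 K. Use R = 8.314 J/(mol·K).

0.220

Since both paths have the same order in A, the concentration cancels and S_{R/S} = k_R/k_S = (A_R/A_S)·exp[(E_S−E_R)/(RT)].
(E_S−E_R)/(RT) = (159−115)×10³/(8.314×716) = 44000/5953 = 7.391.
k_R/k_S = (6.39×10^10/4.71×10^14)·exp(7.391) = 1.357×10^-4 × 1622 = 0.220.
Since E_R < E_S, lowering the temperature improves selectivity toward R.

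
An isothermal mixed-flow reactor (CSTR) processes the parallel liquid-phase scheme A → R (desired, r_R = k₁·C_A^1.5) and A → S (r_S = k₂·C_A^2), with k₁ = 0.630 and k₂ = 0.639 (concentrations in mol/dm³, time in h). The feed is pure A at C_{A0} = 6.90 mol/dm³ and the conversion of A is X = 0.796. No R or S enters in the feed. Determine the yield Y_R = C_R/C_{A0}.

0.361

Exit C_A = C_{A0}(1−X) = 6.90×0.204 = 1.408 mol/dm³.
A CSTR operates uniformly at the exit composition, giving r_R = 1.052 and r_S = 1.266 (each k·C_A^n at C_A = 1.408).
Fraction of consumed A going to R: r_R/(r_R+r_S) = 0.4538.
C_R = 0.4538·C_{A0}·X = 0.4538×6.90×0.796 = 2.49 mol/dm³; Y_R = C_R/C_{A0} = 0.361.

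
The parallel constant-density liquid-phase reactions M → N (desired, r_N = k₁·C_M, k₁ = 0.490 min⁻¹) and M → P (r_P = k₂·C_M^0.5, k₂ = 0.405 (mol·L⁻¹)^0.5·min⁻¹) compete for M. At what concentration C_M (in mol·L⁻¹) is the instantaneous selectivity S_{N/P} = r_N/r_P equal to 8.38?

S_{N/P} = (k₁/k₂)·C_M^0.5 ⇒ C_M = (S·k₂/k₁)^(2).
= (8.38×0.405/0.490)^(2) = (6.926)^(2) = 48.0 mol·L⁻¹.

48.0 mol·L⁻¹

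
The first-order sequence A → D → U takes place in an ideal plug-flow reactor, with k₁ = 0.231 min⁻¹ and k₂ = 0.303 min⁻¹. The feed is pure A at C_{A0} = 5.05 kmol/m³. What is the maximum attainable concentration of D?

At the optimum, C_{D,max}/C_{A0} = (k₁/k₂)^[k₂/(k₂−k₁)].
= (0.231/0.303)^(0.303/(0.303−0.231)) = (0.7624)^(4.208) = 0.3192.
C_{D,max} = 0.3192×5.05 = 1.61 kmol/m³.

1.61 kmol/m³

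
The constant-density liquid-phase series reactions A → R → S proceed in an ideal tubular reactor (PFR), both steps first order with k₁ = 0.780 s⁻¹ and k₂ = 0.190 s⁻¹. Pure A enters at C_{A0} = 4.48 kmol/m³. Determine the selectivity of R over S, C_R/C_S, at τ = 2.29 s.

The intermediate concentration in a first-order A→B→C sequence is C_R = k₁C_{A0}(e^(−k₁τ) − e^(−k₂τ))/(k₂−k₁).
e^(−k₁τ) = e^(−0.780×2.29) = e^(−1.786) = 0.1676; e^(−k₂τ) = e^(−0.4351) = 0.6472.
C_R = 0.780×4.48/(0.190−0.780) × (0.1676−0.6472) = (-5.923)×(-0.4796) = 2.841 kmol/m³.
C_A = C_{A0}e^(−k₁τ) = 0.7508 kmol/m³, so C_S = C_{A0}−C_A−C_R = 0.8886 kmol/m³; C_R/C_S = 3.20.

3.20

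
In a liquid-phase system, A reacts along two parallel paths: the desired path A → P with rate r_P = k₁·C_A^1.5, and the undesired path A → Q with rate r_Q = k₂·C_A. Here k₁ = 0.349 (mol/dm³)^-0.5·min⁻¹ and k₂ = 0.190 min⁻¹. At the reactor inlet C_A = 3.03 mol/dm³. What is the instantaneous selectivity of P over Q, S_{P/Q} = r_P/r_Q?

S_{P/Q} = r_P/r_Q = (k₁·C_A^1.5)/(k₂·C_A) = (k₁/k₂)·C_A^0.5.
= (0.349×3.030^1.5) / (0.190×3.030) = 1.841/0.5757 = 3.20.

3.20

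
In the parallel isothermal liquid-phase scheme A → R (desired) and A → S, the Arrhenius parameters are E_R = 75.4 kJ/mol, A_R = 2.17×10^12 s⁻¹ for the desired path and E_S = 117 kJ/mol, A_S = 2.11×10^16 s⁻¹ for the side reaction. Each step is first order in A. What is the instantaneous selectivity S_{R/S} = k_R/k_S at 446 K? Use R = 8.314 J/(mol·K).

7.66

k_R/k_S = (A_R/A_S)·exp[−(E_R−E_S)/(RT)] = (A_R/A_S)·exp[(E_S−E_R)/(RT)].
(E_S−E_R)/(RT) = (117−75.4)×10³/(8.314×446) = 41600/3708 = 11.22.
k_R/k_S = (2.17×10^12/2.11×10^16)·exp(11.22) = 1.028×10^-4 × 74522 = 7.66.
Since E_R < E_S, lowering the temperature improves selectivity toward R.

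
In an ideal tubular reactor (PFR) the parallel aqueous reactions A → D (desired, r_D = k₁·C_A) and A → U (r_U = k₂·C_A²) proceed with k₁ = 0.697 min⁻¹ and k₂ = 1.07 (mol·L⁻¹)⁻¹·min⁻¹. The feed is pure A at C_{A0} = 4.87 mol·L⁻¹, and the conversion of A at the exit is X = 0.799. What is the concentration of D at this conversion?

0.795 mol·L⁻¹

C_A = C_{A0}(1−X) = 0.9789 mol·L⁻¹.
Along a PFR/batch, dC_D/dC_A = −r_D/(r_D+r_U) = −k₁/(k₁+k₂·C_A).
Integrating from C_{A0} to C_A: C_D = (0.697/1.07)·ln[(0.697+1.07·4.87)/(0.697+1.07·0.979)] = 0.6514·ln(5.908/1.744) = 0.7946 mol·L⁻¹.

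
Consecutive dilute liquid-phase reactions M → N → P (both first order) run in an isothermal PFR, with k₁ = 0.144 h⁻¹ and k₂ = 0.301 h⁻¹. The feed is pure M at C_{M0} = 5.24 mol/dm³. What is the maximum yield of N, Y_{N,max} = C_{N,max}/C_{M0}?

0.243

Evaluating C_N at τ_opt = ln(k₂/k₁)/(k₂−k₁) gives C_{N,max}/C_{M0} = (k₁/k₂)^[k₂/(k₂−k₁)].
= (0.144/0.301)^(0.301/(0.301−0.144)) = (0.4784)^(1.917) = 0.2433.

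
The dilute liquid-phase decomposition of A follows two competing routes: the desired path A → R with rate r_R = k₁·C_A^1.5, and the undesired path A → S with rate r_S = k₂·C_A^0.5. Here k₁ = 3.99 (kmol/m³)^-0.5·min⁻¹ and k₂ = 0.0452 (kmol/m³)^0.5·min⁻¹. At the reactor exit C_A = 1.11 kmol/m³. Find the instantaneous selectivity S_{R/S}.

98.0

S_{R/S} = r_R/r_S = (k₁·C_A^1.5)/(k₂·C_A^0.5) = (k₁/k₂)·C_A.
= (3.99×1.110^1.5) / (0.0452×1.110^0.5) = 4.666/0.04762 = 98.0.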